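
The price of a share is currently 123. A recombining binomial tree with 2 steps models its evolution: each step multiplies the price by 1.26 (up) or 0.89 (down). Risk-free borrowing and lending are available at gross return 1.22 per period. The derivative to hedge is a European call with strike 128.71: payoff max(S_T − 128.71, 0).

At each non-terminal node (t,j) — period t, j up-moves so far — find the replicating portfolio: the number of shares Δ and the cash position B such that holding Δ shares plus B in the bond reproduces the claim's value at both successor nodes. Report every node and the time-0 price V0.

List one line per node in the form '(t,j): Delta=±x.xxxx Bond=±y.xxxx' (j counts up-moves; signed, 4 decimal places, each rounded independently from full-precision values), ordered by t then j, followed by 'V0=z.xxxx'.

(0,0): Delta=0.9391 Bond=-78.7380
(1,0): Delta=0.2277 Bond=-18.1829
(1,1): Delta=1.0000 Bond=-105.5000
V0=36.7702

Since d<R<u, set p* = (R−d)/(u−d) = 0.8919; price each node as the discounted p*-expectation of its children.
Terminal payoffs: V(2,0)=0.0000, V(2,1)=9.2222, V(2,2)=66.5648
(1,0): S=109.4700. Δ = (V_up−V_dn)/(S_up−S_dn) = (9.2222−0.0000)/(137.9322−97.4283) = 0.2277. V = [p*·9.2222 + (1−p*)·0.0000]/1.22 = 6.7420. B = V − Δ·S = -18.1829.
(1,1): S=154.9800. Δ = (V_up−V_dn)/(S_up−S_dn) = (66.5648−9.2222)/(195.2748−137.9322) = 1.0000. V = [p*·66.5648 + (1−p*)·9.2222]/1.22 = 49.4800. B = V − Δ·S = -105.5000.
(0,0): S=123.0000. Δ = (V_up−V_dn)/(S_up−S_dn) = (49.4800−6.7420)/(154.9800−109.4700) = 0.9391. V = [p*·49.4800 + (1−p*)·6.7420]/1.22 = 36.7702. B = V − Δ·S = -78.7380.
The time-0 hedge costs 36.7702, which is the no-arbitrage price.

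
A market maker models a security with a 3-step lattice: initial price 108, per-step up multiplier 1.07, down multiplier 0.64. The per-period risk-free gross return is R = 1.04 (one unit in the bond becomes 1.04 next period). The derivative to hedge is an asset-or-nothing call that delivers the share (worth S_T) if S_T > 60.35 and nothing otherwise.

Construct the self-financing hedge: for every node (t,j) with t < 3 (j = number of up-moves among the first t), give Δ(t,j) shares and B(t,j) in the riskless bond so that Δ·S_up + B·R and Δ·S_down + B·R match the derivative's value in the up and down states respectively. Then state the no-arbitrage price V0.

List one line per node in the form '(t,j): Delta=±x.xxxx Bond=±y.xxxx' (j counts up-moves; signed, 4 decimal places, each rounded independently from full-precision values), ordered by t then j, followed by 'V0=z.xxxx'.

(0,0): Delta=1.1205 Bond=-13.5912
(1,0): Delta=2.3815 Bond=-101.2996
(1,1): Delta=1.0639 Bond=-7.5975
(2,0): Delta=0.0000 Bond=0.0000
(2,1): Delta=2.4884 Bond=-113.2529
(2,2): Delta=1.0000 Bond=0.0000
V0=107.4199

Under the risk-neutral measure, an up-move has probability p* = (R−d)/(u−d) = 0.9302 and values discount at R = 1.04.
Payoff layer (t=3): V(3,0)=0.0000, V(3,1)=0.0000, V(3,2)=79.1355, V(3,3)=132.3046
(2,0): S=44.2368. Δ = (V_up−V_dn)/(S_up−S_dn) = (0.0000−0.0000)/(47.3334−28.3116) = 0.0000. V = [p*·0.0000 + (1−p*)·0.0000]/1.04 = 0.0000. B = V − Δ·S = 0.0000.
(2,1): S=73.9584. Δ = (V_up−V_dn)/(S_up−S_dn) = (79.1355−0.0000)/(79.1355−47.3334) = 2.4884. V = [p*·79.1355 + (1−p*)·0.0000]/1.04 = 70.7831. B = V − Δ·S = -113.2529.
(2,2): S=123.6492. Δ = (V_up−V_dn)/(S_up−S_dn) = (132.3046−79.1355)/(132.3046−79.1355) = 1.0000. V = [p*·132.3046 + (1−p*)·79.1355]/1.04 = 123.6492. B = V − Δ·S = 0.0000.
(1,0): S=69.1200. Δ = (V_up−V_dn)/(S_up−S_dn) = (70.7831−0.0000)/(73.9584−44.2368) = 2.3815. V = [p*·70.7831 + (1−p*)·0.0000]/1.04 = 63.3122. B = V − Δ·S = -101.2996.
(1,1): S=115.5600. Δ = (V_up−V_dn)/(S_up−S_dn) = (123.6492−70.7831)/(123.6492−73.9584) = 1.0639. V = [p*·123.6492 + (1−p*)·70.7831]/1.04 = 115.3470. B = V − Δ·S = -7.5975.
(0,0): S=108.0000. Δ = (V_up−V_dn)/(S_up−S_dn) = (115.3470−63.3122)/(115.5600−69.1200) = 1.1205. V = [p*·115.3470 + (1−p*)·63.3122]/1.04 = 107.4199. B = V − Δ·S = -13.5912.
Each (Δ,B) replicates both successor values, so the strategy is self-financing and V0 is arbitrage-free.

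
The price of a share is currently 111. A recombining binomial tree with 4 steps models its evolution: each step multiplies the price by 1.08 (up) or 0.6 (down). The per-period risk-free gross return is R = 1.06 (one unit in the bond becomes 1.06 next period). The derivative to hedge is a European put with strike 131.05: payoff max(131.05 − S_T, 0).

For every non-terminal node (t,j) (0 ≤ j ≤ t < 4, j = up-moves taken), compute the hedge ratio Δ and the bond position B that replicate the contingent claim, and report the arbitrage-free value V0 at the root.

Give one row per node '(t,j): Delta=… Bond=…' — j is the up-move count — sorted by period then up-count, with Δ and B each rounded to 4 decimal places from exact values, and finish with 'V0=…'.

(0,0): Delta=-0.7231 Bond=86.4063
(1,0): Delta=-1.0000 Bond=110.0321
(1,1): Delta=-0.7164 Bond=90.7888
(2,0): Delta=-1.0000 Bond=116.6340
(2,1): Delta=-1.0000 Bond=116.6340
(2,2): Delta=-0.7096 Bond=95.3493
(3,0): Delta=-1.0000 Bond=123.6321
(3,1): Delta=-1.0000 Bond=123.6321
(3,2): Delta=-1.0000 Bond=123.6321
(3,3): Delta=-0.7025 Bond=100.0893
V0=6.1421

Since d<R<u, set p* = (R−d)/(u−d) = 0.9583; price each node as the discounted p*-expectation of its children.
Terminal payoffs: V(4,0)=116.6644, V(4,1)=105.1559, V(4,2)=84.4407, V(4,3)=47.1532, V(4,4)=0.0000
Node (3,0) S=23.9760: V=(p*·105.1559+(1−p*)·116.6644)/1.06=99.6561; Δ=(105.1559−116.6644)/(25.8941−14.3856)=-1.0000; B=V−Δ·S=123.6321
Node (3,1) S=43.1568: V=(p*·84.4407+(1−p*)·105.1559)/1.06=80.4753; Δ=(84.4407−105.1559)/(46.6093−25.8941)=-1.0000; B=V−Δ·S=123.6321
Node (3,2) S=77.6822: V=(p*·47.1532+(1−p*)·84.4407)/1.06=45.9498; Δ=(47.1532−84.4407)/(83.8968−46.6093)=-1.0000; B=V−Δ·S=123.6321
Node (3,3) S=139.8280: V=(p*·0.0000+(1−p*)·47.1532)/1.06=1.8535; Δ=(0.0000−47.1532)/(151.0143−83.8968)=-0.7025; B=V−Δ·S=100.0893
Node (2,0) S=39.9600: V=(p*·80.4753+(1−p*)·99.6561)/1.06=76.6740; Δ=(80.4753−99.6561)/(43.1568−23.9760)=-1.0000; B=V−Δ·S=116.6340
Node (2,1) S=71.9280: V=(p*·45.9498+(1−p*)·80.4753)/1.06=44.7060; Δ=(45.9498−80.4753)/(77.6822−43.1568)=-1.0000; B=V−Δ·S=116.6340
Node (2,2) S=129.4704: V=(p*·1.8535+(1−p*)·45.9498)/1.06=3.4819; Δ=(1.8535−45.9498)/(139.8280−77.6822)=-0.7096; B=V−Δ·S=95.3493
Node (1,0) S=66.6000: V=(p*·44.7060+(1−p*)·76.6740)/1.06=43.4321; Δ=(44.7060−76.6740)/(71.9280−39.9600)=-1.0000; B=V−Δ·S=110.0321
Node (1,1) S=119.8800: V=(p*·3.4819+(1−p*)·44.7060)/1.06=4.9053; Δ=(3.4819−44.7060)/(129.4704−71.9280)=-0.7164; B=V−Δ·S=90.7888
Node (0,0) S=111.0000: V=(p*·4.9053+(1−p*)·43.4321)/1.06=6.1421; Δ=(4.9053−43.4321)/(119.8800−66.6000)=-0.7231; B=V−Δ·S=86.4063
Root portfolio cost Δ·111+B reproduces V0=6.1421.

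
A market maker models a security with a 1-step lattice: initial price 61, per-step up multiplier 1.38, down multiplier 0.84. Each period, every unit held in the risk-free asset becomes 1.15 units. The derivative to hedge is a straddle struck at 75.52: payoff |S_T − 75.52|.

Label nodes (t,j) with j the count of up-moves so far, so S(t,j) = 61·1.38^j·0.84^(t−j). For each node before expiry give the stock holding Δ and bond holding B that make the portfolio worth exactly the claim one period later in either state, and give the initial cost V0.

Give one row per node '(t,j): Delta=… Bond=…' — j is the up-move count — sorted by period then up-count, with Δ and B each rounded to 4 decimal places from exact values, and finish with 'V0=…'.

(0,0): Delta=-0.4742 Bond=42.2415
V0=13.3156

Since d<R<u, set p* = (R−d)/(u−d) = 0.5741; price each node as the discounted p*-expectation of its children.
Terminal values V(1,·): V(1,0)=24.2800, V(1,1)=8.6600
(0,0): S=61.0000. Δ = (V_up−V_dn)/(S_up−S_dn) = (8.6600−24.2800)/(84.1800−51.2400) = -0.4742. V = [p*·8.6600 + (1−p*)·24.2800]/1.15 = 13.3156. B = V − Δ·S = 42.2415.
The time-0 hedge costs 13.3156, which is the no-arbitrage price.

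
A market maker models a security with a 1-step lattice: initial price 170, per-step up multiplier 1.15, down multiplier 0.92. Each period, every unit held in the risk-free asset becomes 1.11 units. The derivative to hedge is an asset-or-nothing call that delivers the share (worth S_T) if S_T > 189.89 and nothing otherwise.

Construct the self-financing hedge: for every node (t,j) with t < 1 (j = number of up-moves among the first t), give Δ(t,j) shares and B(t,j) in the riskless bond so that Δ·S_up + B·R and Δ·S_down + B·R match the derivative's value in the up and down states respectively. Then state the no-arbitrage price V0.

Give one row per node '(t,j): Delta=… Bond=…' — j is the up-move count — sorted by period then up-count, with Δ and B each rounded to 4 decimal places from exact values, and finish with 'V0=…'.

Under the risk-neutral measure, an up-move has probability p* = (R−d)/(u−d) = 0.8261 and values discount at R = 1.11.
Terminal payoffs: V(1,0)=0.0000, V(1,1)=195.5000
  t=0,j=0: stock 170.0000 → up 195.5000 (V=195.5000), down 156.4000 (V=0.0000). Price 145.4955; hedge Δ=5.0000, bond B=-704.5045.
Root portfolio cost Δ·170+B reproduces V0=145.4955.

(0,0): Delta=5.0000 Bond=-704.5045
V0=145.4955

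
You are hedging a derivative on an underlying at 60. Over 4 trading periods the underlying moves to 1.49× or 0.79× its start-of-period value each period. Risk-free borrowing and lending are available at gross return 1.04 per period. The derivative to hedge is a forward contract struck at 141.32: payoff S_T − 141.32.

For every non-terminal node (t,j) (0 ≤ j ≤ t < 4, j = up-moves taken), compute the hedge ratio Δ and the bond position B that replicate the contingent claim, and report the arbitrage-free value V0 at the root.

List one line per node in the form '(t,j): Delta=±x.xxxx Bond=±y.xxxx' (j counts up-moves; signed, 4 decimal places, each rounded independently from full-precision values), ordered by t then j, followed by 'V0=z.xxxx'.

(0,0): Delta=1.0000 Bond=-120.8009
(1,0): Delta=1.0000 Bond=-125.6330
(1,1): Delta=1.0000 Bond=-125.6330
(2,0): Delta=1.0000 Bond=-130.6583
(2,1): Delta=1.0000 Bond=-130.6583
(2,2): Delta=1.0000 Bond=-130.6583
(3,0): Delta=1.0000 Bond=-135.8846
(3,1): Delta=1.0000 Bond=-135.8846
(3,2): Delta=1.0000 Bond=-135.8846
(3,3): Delta=1.0000 Bond=-135.8846
V0=-60.8009

No-arbitrage ⇒ martingale measure with p* = (R−d)/(u−d) = 0.3571.
At expiry t=4: V(4,0)=-117.9500, V(4,1)=-97.2423, V(4,2)=-58.1861, V(4,3)=15.4768, V(4,4)=154.4106
(3,0): S=29.5823. Δ = (V_up−V_dn)/(S_up−S_dn) = (-97.2423−-117.9500)/(44.0777−23.3700) = 1.0000. V = [p*·-97.2423 + (1−p*)·-117.9500]/1.04 = -106.3023. B = V − Δ·S = -135.8846.
(3,1): S=55.7945. Δ = (V_up−V_dn)/(S_up−S_dn) = (-58.1861−-97.2423)/(83.1339−44.0777) = 1.0000. V = [p*·-58.1861 + (1−p*)·-97.2423]/1.04 = -80.0901. B = V − Δ·S = -135.8846.
(3,2): S=105.2327. Δ = (V_up−V_dn)/(S_up−S_dn) = (15.4768−-58.1861)/(156.7968−83.1339) = 1.0000. V = [p*·15.4768 + (1−p*)·-58.1861]/1.04 = -30.6519. B = V − Δ·S = -135.8846.
(3,3): S=198.4769. Δ = (V_up−V_dn)/(S_up−S_dn) = (154.4106−15.4768)/(295.7306−156.7968) = 1.0000. V = [p*·154.4106 + (1−p*)·15.4768]/1.04 = 62.5923. B = V − Δ·S = -135.8846.
(2,0): S=37.4460. Δ = (V_up−V_dn)/(S_up−S_dn) = (-80.0901−-106.3023)/(55.7945−29.5823) = 1.0000. V = [p*·-80.0901 + (1−p*)·-106.3023]/1.04 = -93.2123. B = V − Δ·S = -130.6583.
(2,1): S=70.6260. Δ = (V_up−V_dn)/(S_up−S_dn) = (-30.6519−-80.0901)/(105.2327−55.7945) = 1.0000. V = [p*·-30.6519 + (1−p*)·-80.0901]/1.04 = -60.0323. B = V − Δ·S = -130.6583.
(2,2): S=133.2060. Δ = (V_up−V_dn)/(S_up−S_dn) = (62.5923−-30.6519)/(198.4769−105.2327) = 1.0000. V = [p*·62.5923 + (1−p*)·-30.6519]/1.04 = 2.5477. B = V − Δ·S = -130.6583.
(1,0): S=47.4000. Δ = (V_up−V_dn)/(S_up−S_dn) = (-60.0323−-93.2123)/(70.6260−37.4460) = 1.0000. V = [p*·-60.0323 + (1−p*)·-93.2123]/1.04 = -78.2330. B = V − Δ·S = -125.6330.
(1,1): S=89.4000. Δ = (V_up−V_dn)/(S_up−S_dn) = (2.5477−-60.0323)/(133.2060−70.6260) = 1.0000. V = [p*·2.5477 + (1−p*)·-60.0323]/1.04 = -36.2330. B = V − Δ·S = -125.6330.
(0,0): S=60.0000. Δ = (V_up−V_dn)/(S_up−S_dn) = (-36.2330−-78.2330)/(89.4000−47.4000) = 1.0000. V = [p*·-36.2330 + (1−p*)·-78.2330]/1.04 = -60.8009. B = V − Δ·S = -120.8009.
Check: Δ(0,0)·S0 + B(0,0) = -60.8009 = V0.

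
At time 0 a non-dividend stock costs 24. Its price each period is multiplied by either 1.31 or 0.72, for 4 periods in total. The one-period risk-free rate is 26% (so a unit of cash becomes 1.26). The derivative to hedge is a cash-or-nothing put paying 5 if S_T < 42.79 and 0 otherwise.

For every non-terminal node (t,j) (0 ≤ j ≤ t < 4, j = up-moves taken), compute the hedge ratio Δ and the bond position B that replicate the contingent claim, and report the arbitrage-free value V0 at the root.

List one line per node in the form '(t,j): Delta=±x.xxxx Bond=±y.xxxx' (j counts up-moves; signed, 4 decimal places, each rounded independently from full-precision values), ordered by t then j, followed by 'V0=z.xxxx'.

The replicating-portfolio and risk-neutral prices coincide; use p* = (1.26−0.72)/(1.31−0.72) = 0.9153 for the latter.
Terminal payoffs: V(4,0)=5.0000, V(4,1)=5.0000, V(4,2)=5.0000, V(4,3)=5.0000, V(4,4)=0.0000
  t=3,j=0: stock 8.9580 → up 11.7349 (V=5.0000), down 6.4497 (V=5.0000). Price 3.9683; hedge Δ=0.0000, bond B=3.9683.
  t=3,j=1: stock 16.2985 → up 21.3510 (V=5.0000), down 11.7349 (V=5.0000). Price 3.9683; hedge Δ=0.0000, bond B=3.9683.
  t=3,j=2: stock 29.6542 → up 38.8470 (V=5.0000), down 21.3510 (V=5.0000). Price 3.9683; hedge Δ=0.0000, bond B=3.9683.
  t=3,j=3: stock 53.9542 → up 70.6800 (V=0.0000), down 38.8470 (V=5.0000). Price 0.3363; hedge Δ=-0.1571, bond B=8.8109.
  t=2,j=0: stock 12.4416 → up 16.2985 (V=3.9683), down 8.9580 (V=3.9683). Price 3.1494; hedge Δ=0.0000, bond B=3.1494.
  t=2,j=1: stock 22.6368 → up 29.6542 (V=3.9683), down 16.2985 (V=3.9683). Price 3.1494; hedge Δ=0.0000, bond B=3.1494.
  t=2,j=2: stock 41.1864 → up 53.9542 (V=0.3363), down 29.6542 (V=3.9683). Price 0.5112; hedge Δ=-0.1495, bond B=6.6670.
  t=1,j=0: stock 17.2800 → up 22.6368 (V=3.1494), down 12.4416 (V=3.1494). Price 2.4995; hedge Δ=0.0000, bond B=2.4995.
  t=1,j=1: stock 31.4400 → up 41.1864 (V=0.5112), down 22.6368 (V=3.1494). Price 0.5831; hedge Δ=-0.1422, bond B=5.0547.
  t=0,j=0: stock 24.0000 → up 31.4400 (V=0.5831), down 17.2800 (V=2.4995). Price 0.5917; hedge Δ=-0.1353, bond B=3.8398.
The time-0 hedge costs 0.5917, which is the no-arbitrage price.

(0,0): Delta=-0.1353 Bond=3.8398
(1,0): Delta=0.0000 Bond=2.4995
(1,1): Delta=-0.1422 Bond=5.0547
(2,0): Delta=0.0000 Bond=3.1494
(2,1): Delta=0.0000 Bond=3.1494
(2,2): Delta=-0.1495 Bond=6.6670
(3,0): Delta=0.0000 Bond=3.9683
(3,1): Delta=0.0000 Bond=3.9683
(3,2): Delta=0.0000 Bond=3.9683
(3,3): Delta=-0.1571 Bond=8.8109
V0=0.5917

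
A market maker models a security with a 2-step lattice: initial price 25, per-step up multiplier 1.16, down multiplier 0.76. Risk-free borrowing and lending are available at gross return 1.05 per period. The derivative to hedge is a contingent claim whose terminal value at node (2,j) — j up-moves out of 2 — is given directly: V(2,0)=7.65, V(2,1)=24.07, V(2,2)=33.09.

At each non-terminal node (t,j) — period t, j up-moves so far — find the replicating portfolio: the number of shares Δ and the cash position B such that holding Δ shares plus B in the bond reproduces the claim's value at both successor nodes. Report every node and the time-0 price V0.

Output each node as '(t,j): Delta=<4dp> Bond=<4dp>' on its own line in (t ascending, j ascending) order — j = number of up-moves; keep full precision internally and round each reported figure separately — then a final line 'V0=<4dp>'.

(0,0): Delta=1.0529 Bond=-1.3152
(1,0): Delta=2.1605 Bond=-22.4267
(1,1): Delta=0.7776 Bond=6.6019
V0=25.0062

No-arbitrage ⇒ martingale measure with p* = (R−d)/(u−d) = 0.7250.
Terminal values V(2,·): V(2,0)=7.6500, V(2,1)=24.0700, V(2,2)=33.0900
Node (1,0) S=19.0000: V=(p*·24.0700+(1−p*)·7.6500)/1.05=18.6233; Δ=(24.0700−7.6500)/(22.0400−14.4400)=2.1605; B=V−Δ·S=-22.4267
Node (1,1) S=29.0000: V=(p*·33.0900+(1−p*)·24.0700)/1.05=29.1519; Δ=(33.0900−24.0700)/(33.6400−22.0400)=0.7776; B=V−Δ·S=6.6019
Node (0,0) S=25.0000: V=(p*·29.1519+(1−p*)·18.6233)/1.05=25.0062; Δ=(29.1519−18.6233)/(29.0000−19.0000)=1.0529; B=V−Δ·S=-1.3152
Root portfolio cost Δ·25+B reproduces V0=25.0062.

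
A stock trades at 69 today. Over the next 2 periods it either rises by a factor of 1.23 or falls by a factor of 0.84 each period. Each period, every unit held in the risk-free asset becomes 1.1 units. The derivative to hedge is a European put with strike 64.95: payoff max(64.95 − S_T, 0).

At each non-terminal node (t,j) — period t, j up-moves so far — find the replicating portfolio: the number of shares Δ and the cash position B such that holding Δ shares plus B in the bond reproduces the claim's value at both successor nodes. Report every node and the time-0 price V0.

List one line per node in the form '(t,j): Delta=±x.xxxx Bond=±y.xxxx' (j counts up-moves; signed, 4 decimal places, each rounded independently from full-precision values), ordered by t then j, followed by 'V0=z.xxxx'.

(0,0): Delta=-0.1831 Bond=14.1303
(1,0): Delta=-0.7195 Bond=46.6299
(1,1): Delta=0.0000 Bond=0.0000
V0=1.4934

Under the risk-neutral measure, an up-move has probability p* = (R−d)/(u−d) = 0.6667 and values discount at R = 1.1.
Terminal values V(2,·): V(2,0)=16.2636, V(2,1)=0.0000, V(2,2)=0.0000
  t=1,j=0: stock 57.9600 → up 71.2908 (V=0.0000), down 48.6864 (V=16.2636). Price 4.9284; hedge Δ=-0.7195, bond B=46.6299.
  t=1,j=1: stock 84.8700 → up 104.3901 (V=0.0000), down 71.2908 (V=0.0000). Price 0.0000; hedge Δ=0.0000, bond B=0.0000.
  t=0,j=0: stock 69.0000 → up 84.8700 (V=0.0000), down 57.9600 (V=4.9284). Price 1.4934; hedge Δ=-0.1831, bond B=14.1303.
Check: Δ(0,0)·S0 + B(0,0) = 1.4934 = V0.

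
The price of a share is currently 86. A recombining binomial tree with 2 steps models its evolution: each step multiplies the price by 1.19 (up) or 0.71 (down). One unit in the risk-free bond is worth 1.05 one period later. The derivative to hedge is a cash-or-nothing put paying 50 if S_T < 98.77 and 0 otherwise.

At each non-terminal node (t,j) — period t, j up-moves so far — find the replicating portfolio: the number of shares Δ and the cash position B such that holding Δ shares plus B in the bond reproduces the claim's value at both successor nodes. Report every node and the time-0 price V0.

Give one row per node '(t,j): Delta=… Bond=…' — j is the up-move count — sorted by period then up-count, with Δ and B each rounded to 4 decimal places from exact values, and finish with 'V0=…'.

(0,0): Delta=-0.8171 Bond=92.8682
(1,0): Delta=0.0000 Bond=47.6190
(1,1): Delta=-1.0178 Bond=118.0556
V0=22.5970

Since d<R<u, set p* = (R−d)/(u−d) = 0.7083; price each node as the discounted p*-expectation of its children.
Payoff layer (t=2): V(2,0)=50.0000, V(2,1)=50.0000, V(2,2)=0.0000
  t=1,j=0: stock 61.0600 → up 72.6614 (V=50.0000), down 43.3526 (V=50.0000). Price 47.6190; hedge Δ=0.0000, bond B=47.6190.
  t=1,j=1: stock 102.3400 → up 121.7846 (V=0.0000), down 72.6614 (V=50.0000). Price 13.8889; hedge Δ=-1.0178, bond B=118.0556.
  t=0,j=0: stock 86.0000 → up 102.3400 (V=13.8889), down 61.0600 (V=47.6190). Price 22.5970; hedge Δ=-0.8171, bond B=92.8682.
Root portfolio cost Δ·86+B reproduces V0=22.5970.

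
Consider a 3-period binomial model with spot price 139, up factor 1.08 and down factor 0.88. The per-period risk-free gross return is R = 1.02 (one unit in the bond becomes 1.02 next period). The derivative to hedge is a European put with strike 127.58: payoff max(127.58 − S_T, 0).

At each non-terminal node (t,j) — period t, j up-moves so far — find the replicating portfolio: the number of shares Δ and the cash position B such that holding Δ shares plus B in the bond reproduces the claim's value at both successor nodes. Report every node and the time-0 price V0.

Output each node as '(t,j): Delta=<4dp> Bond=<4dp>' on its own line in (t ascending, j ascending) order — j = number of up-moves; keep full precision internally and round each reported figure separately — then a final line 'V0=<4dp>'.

The replicating-portfolio and risk-neutral prices coincide; use p* = (1.02−0.88)/(1.08−0.88) = 0.7000 for the latter.
Payoff layer (t=3): V(3,0)=32.8554, V(3,1)=11.3271, V(3,2)=0.0000, V(3,3)=0.0000
  t=2,j=0: stock 107.6416 → up 116.2529 (V=11.3271), down 94.7246 (V=32.8554). Price 17.4368; hedge Δ=-1.0000, bond B=125.0784.
  t=2,j=1: stock 132.1056 → up 142.6740 (V=0.0000), down 116.2529 (V=11.3271). Price 3.3315; hedge Δ=-0.4287, bond B=59.9669.
  t=2,j=2: stock 162.1296 → up 175.1000 (V=0.0000), down 142.6740 (V=0.0000). Price 0.0000; hedge Δ=0.0000, bond B=0.0000.
  t=1,j=0: stock 122.3200 → up 132.1056 (V=3.3315), down 107.6416 (V=17.4368). Price 7.4148; hedge Δ=-0.5766, bond B=77.9415.
  t=1,j=1: stock 150.1200 → up 162.1296 (V=0.0000), down 132.1056 (V=3.3315). Price 0.9799; hedge Δ=-0.1110, bond B=17.6373.
  t=0,j=0: stock 139.0000 → up 150.1200 (V=0.9799), down 122.3200 (V=7.4148). Price 2.8533; hedge Δ=-0.2315, bond B=35.0280.
Each (Δ,B) replicates both successor values, so the strategy is self-financing and V0 is arbitrage-free.

(0,0): Delta=-0.2315 Bond=35.0280
(1,0): Delta=-0.5766 Bond=77.9415
(1,1): Delta=-0.1110 Bond=17.6373
(2,0): Delta=-1.0000 Bond=125.0784
(2,1): Delta=-0.4287 Bond=59.9669
(2,2): Delta=0.0000 Bond=0.0000
V0=2.8533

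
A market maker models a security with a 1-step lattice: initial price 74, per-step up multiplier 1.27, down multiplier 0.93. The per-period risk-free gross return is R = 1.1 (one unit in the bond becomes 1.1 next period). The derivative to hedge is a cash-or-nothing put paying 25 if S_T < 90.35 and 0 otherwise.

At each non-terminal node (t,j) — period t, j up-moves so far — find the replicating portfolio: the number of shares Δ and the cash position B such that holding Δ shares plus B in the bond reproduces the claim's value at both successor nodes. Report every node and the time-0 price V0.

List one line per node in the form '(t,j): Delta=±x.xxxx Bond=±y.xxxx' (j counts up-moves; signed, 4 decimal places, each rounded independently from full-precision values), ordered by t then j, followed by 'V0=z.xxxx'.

(0,0): Delta=-0.9936 Bond=84.8930
V0=11.3636

Under the risk-neutral measure, an up-move has probability p* = (R−d)/(u−d) = 0.5000 and values discount at R = 1.1.
Terminal values V(1,·): V(1,0)=25.0000, V(1,1)=0.0000
(0,0): S=74.0000. Δ = (V_up−V_dn)/(S_up−S_dn) = (0.0000−25.0000)/(93.9800−68.8200) = -0.9936. V = [p*·0.0000 + (1−p*)·25.0000]/1.1 = 11.3636. B = V − Δ·S = 84.8930.
Check: Δ(0,0)·S0 + B(0,0) = 11.3636 = V0.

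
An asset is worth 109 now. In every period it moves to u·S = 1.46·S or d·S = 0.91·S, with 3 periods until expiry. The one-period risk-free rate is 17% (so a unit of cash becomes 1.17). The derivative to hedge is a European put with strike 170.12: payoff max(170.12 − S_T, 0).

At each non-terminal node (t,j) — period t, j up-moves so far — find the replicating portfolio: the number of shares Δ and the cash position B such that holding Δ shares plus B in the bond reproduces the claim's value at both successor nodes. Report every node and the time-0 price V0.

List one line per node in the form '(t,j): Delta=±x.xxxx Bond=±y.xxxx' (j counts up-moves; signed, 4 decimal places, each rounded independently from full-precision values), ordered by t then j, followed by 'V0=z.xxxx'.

(0,0): Delta=-0.4011 Bond=61.2054
(1,0): Delta=-0.6940 Bond=100.6697
(1,1): Delta=-0.1974 Bond=39.1979
(2,0): Delta=-1.0000 Bond=145.4017
(2,1): Delta=-0.4813 Bond=86.9787
(2,2): Delta=0.0000 Bond=0.0000
V0=17.4900

Under the risk-neutral measure, an up-move has probability p* = (R−d)/(u−d) = 0.4727 and values discount at R = 1.17.
Terminal values V(3,·): V(3,0)=87.9808, V(3,1)=38.3362, V(3,2)=0.0000, V(3,3)=0.0000
(2,0): S=90.2629. Δ = (V_up−V_dn)/(S_up−S_dn) = (38.3362−87.9808)/(131.7838−82.1392) = -1.0000. V = [p*·38.3362 + (1−p*)·87.9808]/1.17 = 55.1388. B = V − Δ·S = 145.4017.
(2,1): S=144.8174. Δ = (V_up−V_dn)/(S_up−S_dn) = (0.0000−38.3362)/(211.4334−131.7838) = -0.4813. V = [p*·0.0000 + (1−p*)·38.3362]/1.17 = 17.2766. B = V − Δ·S = 86.9787.
(2,2): S=232.3444. Δ = (V_up−V_dn)/(S_up−S_dn) = (0.0000−0.0000)/(339.2228−211.4334) = 0.0000. V = [p*·0.0000 + (1−p*)·0.0000]/1.17 = 0.0000. B = V − Δ·S = 0.0000.
(1,0): S=99.1900. Δ = (V_up−V_dn)/(S_up−S_dn) = (17.2766−55.1388)/(144.8174−90.2629) = -0.6940. V = [p*·17.2766 + (1−p*)·55.1388]/1.17 = 31.8293. B = V − Δ·S = 100.6697.
(1,1): S=159.1400. Δ = (V_up−V_dn)/(S_up−S_dn) = (0.0000−17.2766)/(232.3444−144.8174) = -0.1974. V = [p*·0.0000 + (1−p*)·17.2766]/1.17 = 7.7859. B = V − Δ·S = 39.1979.
(0,0): S=109.0000. Δ = (V_up−V_dn)/(S_up−S_dn) = (7.7859−31.8293)/(159.1400−99.1900) = -0.4011. V = [p*·7.7859 + (1−p*)·31.8293]/1.17 = 17.4900. B = V − Δ·S = 61.2054.
Root portfolio cost Δ·109+B reproduces V0=17.4900.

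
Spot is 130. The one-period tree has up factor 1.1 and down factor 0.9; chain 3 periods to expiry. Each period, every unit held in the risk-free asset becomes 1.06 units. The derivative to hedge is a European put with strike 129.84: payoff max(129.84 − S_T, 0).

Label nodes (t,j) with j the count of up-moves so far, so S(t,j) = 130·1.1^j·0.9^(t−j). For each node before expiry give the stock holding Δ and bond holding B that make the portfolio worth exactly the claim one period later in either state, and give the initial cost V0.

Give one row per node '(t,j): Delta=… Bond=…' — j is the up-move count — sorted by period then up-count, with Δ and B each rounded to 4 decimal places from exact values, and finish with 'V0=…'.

(0,0): Delta=-0.1823 Bond=25.0636
(1,0): Delta=-0.6217 Bond=77.9744
(1,1): Delta=-0.0924 Bond=13.7157
(2,0): Delta=-1.0000 Bond=122.4906
(2,1): Delta=-0.5443 Bond=72.6934
(2,2): Delta=0.0000 Bond=0.0000
V0=1.3648

Risk-neutral probability p* = (R−d)/(u−d) = (1.06−0.9)/(1.1−0.9) = 0.8000.
Terminal values V(3,·): V(3,0)=35.0700, V(3,1)=14.0100, V(3,2)=0.0000, V(3,3)=0.0000
Node (2,0) S=105.3000: V=(p*·14.0100+(1−p*)·35.0700)/1.06=17.1906; Δ=(14.0100−35.0700)/(115.8300−94.7700)=-1.0000; B=V−Δ·S=122.4906
Node (2,1) S=128.7000: V=(p*·0.0000+(1−p*)·14.0100)/1.06=2.6434; Δ=(0.0000−14.0100)/(141.5700−115.8300)=-0.5443; B=V−Δ·S=72.6934
Node (2,2) S=157.3000: V=(p*·0.0000+(1−p*)·0.0000)/1.06=0.0000; Δ=(0.0000−0.0000)/(173.0300−141.5700)=0.0000; B=V−Δ·S=0.0000
Node (1,0) S=117.0000: V=(p*·2.6434+(1−p*)·17.1906)/1.06=5.2385; Δ=(2.6434−17.1906)/(128.7000−105.3000)=-0.6217; B=V−Δ·S=77.9744
Node (1,1) S=143.0000: V=(p*·0.0000+(1−p*)·2.6434)/1.06=0.4988; Δ=(0.0000−2.6434)/(157.3000−128.7000)=-0.0924; B=V−Δ·S=13.7157
Node (0,0) S=130.0000: V=(p*·0.4988+(1−p*)·5.2385)/1.06=1.3648; Δ=(0.4988−5.2385)/(143.0000−117.0000)=-0.1823; B=V−Δ·S=25.0636
The time-0 hedge costs 1.3648, which is the no-arbitrage price.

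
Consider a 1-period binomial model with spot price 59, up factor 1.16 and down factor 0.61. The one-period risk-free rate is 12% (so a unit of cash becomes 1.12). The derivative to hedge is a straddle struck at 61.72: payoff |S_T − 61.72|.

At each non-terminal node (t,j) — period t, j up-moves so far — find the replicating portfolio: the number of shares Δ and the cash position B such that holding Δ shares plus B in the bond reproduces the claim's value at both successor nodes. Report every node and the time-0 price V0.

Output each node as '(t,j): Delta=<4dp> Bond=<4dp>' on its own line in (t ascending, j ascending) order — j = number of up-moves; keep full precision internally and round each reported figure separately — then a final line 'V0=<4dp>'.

(0,0): Delta=-0.5858 Bond=41.7981
V0=7.2344

The replicating-portfolio and risk-neutral prices coincide; use p* = (1.12−0.61)/(1.16−0.61) = 0.9273 for the latter.
Payoff layer (t=1): V(1,0)=25.7300, V(1,1)=6.7200
Node (0,0) S=59.0000: V=(p*·6.7200+(1−p*)·25.7300)/1.12=7.2344; Δ=(6.7200−25.7300)/(68.4400−35.9900)=-0.5858; B=V−Δ·S=41.7981
The time-0 hedge costs 7.2344, which is the no-arbitrage price.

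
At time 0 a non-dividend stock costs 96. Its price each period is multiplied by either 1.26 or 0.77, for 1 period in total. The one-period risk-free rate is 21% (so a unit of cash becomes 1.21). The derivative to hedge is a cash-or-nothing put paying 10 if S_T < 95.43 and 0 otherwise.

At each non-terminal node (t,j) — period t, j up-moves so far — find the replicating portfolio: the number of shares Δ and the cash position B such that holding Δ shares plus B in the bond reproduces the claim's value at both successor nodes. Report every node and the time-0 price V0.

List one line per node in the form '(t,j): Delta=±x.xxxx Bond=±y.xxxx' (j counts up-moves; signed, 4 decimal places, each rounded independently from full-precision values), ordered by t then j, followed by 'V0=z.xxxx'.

No-arbitrage ⇒ martingale measure with p* = (R−d)/(u−d) = 0.8980.
At expiry t=1: V(1,0)=10.0000, V(1,1)=0.0000
(0,0): S=96.0000. Δ = (V_up−V_dn)/(S_up−S_dn) = (0.0000−10.0000)/(120.9600−73.9200) = -0.2126. V = [p*·0.0000 + (1−p*)·10.0000]/1.21 = 0.8433. B = V − Δ·S = 21.2515.
Each (Δ,B) replicates both successor values, so the strategy is self-financing and V0 is arbitrage-free.

(0,0): Delta=-0.2126 Bond=21.2515
V0=0.8433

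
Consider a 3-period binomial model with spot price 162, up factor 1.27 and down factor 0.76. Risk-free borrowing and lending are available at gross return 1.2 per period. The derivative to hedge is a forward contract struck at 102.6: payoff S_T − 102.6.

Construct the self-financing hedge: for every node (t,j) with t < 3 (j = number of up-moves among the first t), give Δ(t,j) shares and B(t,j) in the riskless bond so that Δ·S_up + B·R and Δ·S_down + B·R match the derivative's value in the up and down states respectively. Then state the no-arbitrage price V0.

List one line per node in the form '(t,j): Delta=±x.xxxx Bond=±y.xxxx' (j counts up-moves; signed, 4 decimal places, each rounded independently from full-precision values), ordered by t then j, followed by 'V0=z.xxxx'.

The replicating-portfolio and risk-neutral prices coincide; use p* = (1.2−0.76)/(1.27−0.76) = 0.8627 for the latter.
Terminal payoffs: V(3,0)=-31.4859, V(3,1)=16.2354, V(3,2)=95.9802, V(3,3)=229.2380
  t=2,j=0: stock 93.5712 → up 118.8354 (V=16.2354), down 71.1141 (V=-31.4859). Price 8.0712; hedge Δ=1.0000, bond B=-85.5000.
  t=2,j=1: stock 156.3624 → up 198.5802 (V=95.9802), down 118.8354 (V=16.2354). Price 70.8624; hedge Δ=1.0000, bond B=-85.5000.
  t=2,j=2: stock 261.2898 → up 331.8380 (V=229.2380), down 198.5802 (V=95.9802). Price 175.7898; hedge Δ=1.0000, bond B=-85.5000.
  t=1,j=0: stock 123.1200 → up 156.3624 (V=70.8624), down 93.5712 (V=8.0712). Price 51.8700; hedge Δ=1.0000, bond B=-71.2500.
  t=1,j=1: stock 205.7400 → up 261.2898 (V=175.7898), down 156.3624 (V=70.8624). Price 134.4900; hedge Δ=1.0000, bond B=-71.2500.
  t=0,j=0: stock 162.0000 → up 205.7400 (V=134.4900), down 123.1200 (V=51.8700). Price 102.6250; hedge Δ=1.0000, bond B=-59.3750.
Self-financing check: at every node Δ·S+B equals the discounted successor values.

(0,0): Delta=1.0000 Bond=-59.3750
(1,0): Delta=1.0000 Bond=-71.2500
(1,1): Delta=1.0000 Bond=-71.2500
(2,0): Delta=1.0000 Bond=-85.5000
(2,1): Delta=1.0000 Bond=-85.5000
(2,2): Delta=1.0000 Bond=-85.5000
V0=102.6250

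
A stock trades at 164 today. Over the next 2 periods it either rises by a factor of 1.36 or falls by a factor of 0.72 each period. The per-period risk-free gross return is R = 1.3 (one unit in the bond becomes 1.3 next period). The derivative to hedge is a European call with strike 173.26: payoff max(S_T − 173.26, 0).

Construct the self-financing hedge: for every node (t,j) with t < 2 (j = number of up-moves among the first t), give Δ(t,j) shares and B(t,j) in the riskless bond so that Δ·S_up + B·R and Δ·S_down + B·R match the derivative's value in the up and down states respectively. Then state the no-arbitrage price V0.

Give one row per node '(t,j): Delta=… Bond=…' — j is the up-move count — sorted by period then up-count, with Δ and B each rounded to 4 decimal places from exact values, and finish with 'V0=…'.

(0,0): Delta=0.8639 Bond=-78.4704
(1,0): Delta=0.0000 Bond=0.0000
(1,1): Delta=0.9112 Bond=-112.5644
V0=63.2122

Under the risk-neutral measure, an up-move has probability p* = (R−d)/(u−d) = 0.9062 and values discount at R = 1.3.
Terminal payoffs: V(2,0)=0.0000, V(2,1)=0.0000, V(2,2)=130.0744
(1,0): S=118.0800. Δ = (V_up−V_dn)/(S_up−S_dn) = (0.0000−0.0000)/(160.5888−85.0176) = 0.0000. V = [p*·0.0000 + (1−p*)·0.0000]/1.3 = 0.0000. B = V − Δ·S = 0.0000.
(1,1): S=223.0400. Δ = (V_up−V_dn)/(S_up−S_dn) = (130.0744−0.0000)/(303.3344−160.5888) = 0.9112. V = [p*·130.0744 + (1−p*)·0.0000]/1.3 = 90.6769. B = V − Δ·S = -112.5644.
(0,0): S=164.0000. Δ = (V_up−V_dn)/(S_up−S_dn) = (90.6769−0.0000)/(223.0400−118.0800) = 0.8639. V = [p*·90.6769 + (1−p*)·0.0000]/1.3 = 63.2122. B = V − Δ·S = -78.4704.
Root portfolio cost Δ·164+B reproduces V0=63.2122.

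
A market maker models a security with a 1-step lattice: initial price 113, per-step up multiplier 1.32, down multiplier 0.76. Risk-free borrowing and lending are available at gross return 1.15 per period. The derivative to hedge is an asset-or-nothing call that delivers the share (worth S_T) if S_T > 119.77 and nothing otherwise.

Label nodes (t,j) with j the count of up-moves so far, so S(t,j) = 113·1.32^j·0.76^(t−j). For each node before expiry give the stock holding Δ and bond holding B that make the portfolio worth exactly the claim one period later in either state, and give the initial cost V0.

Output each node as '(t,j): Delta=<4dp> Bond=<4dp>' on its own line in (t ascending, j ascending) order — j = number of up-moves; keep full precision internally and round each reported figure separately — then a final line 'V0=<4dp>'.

(0,0): Delta=2.3571 Bond=-176.0273
V0=90.3298

Under the risk-neutral measure, an up-move has probability p* = (R−d)/(u−d) = 0.6964 and values discount at R = 1.15.
Terminal payoffs: V(1,0)=0.0000, V(1,1)=149.1600
Node (0,0) S=113.0000: V=(p*·149.1600+(1−p*)·0.0000)/1.15=90.3298; Δ=(149.1600−0.0000)/(149.1600−85.8800)=2.3571; B=V−Δ·S=-176.0273
Each (Δ,B) replicates both successor values, so the strategy is self-financing and V0 is arbitrage-free.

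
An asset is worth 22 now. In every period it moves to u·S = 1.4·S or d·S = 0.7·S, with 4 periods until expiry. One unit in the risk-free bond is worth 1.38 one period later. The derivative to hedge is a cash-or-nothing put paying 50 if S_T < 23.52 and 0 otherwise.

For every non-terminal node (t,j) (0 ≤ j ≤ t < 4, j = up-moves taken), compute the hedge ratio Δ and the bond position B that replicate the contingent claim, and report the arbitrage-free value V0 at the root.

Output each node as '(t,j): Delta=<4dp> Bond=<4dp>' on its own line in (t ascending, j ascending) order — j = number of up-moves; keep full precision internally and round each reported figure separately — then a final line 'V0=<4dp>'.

(0,0): Delta=-0.0999 Bond=2.2634
(1,0): Delta=-2.2983 Bond=36.9791
(1,1): Delta=-0.0676 Bond=2.1277
(2,0): Delta=0.0000 Bond=26.2550
(2,1): Delta=-2.3321 Bond=51.7598
(2,2): Delta=-0.0343 Bond=1.5003
(3,0): Delta=0.0000 Bond=36.2319
(3,1): Delta=0.0000 Bond=36.2319
(3,2): Delta=-2.3664 Bond=72.4638
(3,3): Delta=0.0000 Bond=0.0000
V0=0.0650

Under the risk-neutral measure, an up-move has probability p* = (R−d)/(u−d) = 0.9714 and values discount at R = 1.38.
At expiry t=4: V(4,0)=50.0000, V(4,1)=50.0000, V(4,2)=50.0000, V(4,3)=0.0000, V(4,4)=0.0000
(3,0): S=7.5460. Δ = (V_up−V_dn)/(S_up−S_dn) = (50.0000−50.0000)/(10.5644−5.2822) = 0.0000. V = [p*·50.0000 + (1−p*)·50.0000]/1.38 = 36.2319. B = V − Δ·S = 36.2319.
(3,1): S=15.0920. Δ = (V_up−V_dn)/(S_up−S_dn) = (50.0000−50.0000)/(21.1288−10.5644) = 0.0000. V = [p*·50.0000 + (1−p*)·50.0000]/1.38 = 36.2319. B = V − Δ·S = 36.2319.
(3,2): S=30.1840. Δ = (V_up−V_dn)/(S_up−S_dn) = (0.0000−50.0000)/(42.2576−21.1288) = -2.3664. V = [p*·0.0000 + (1−p*)·50.0000]/1.38 = 1.0352. B = V − Δ·S = 72.4638.
(3,3): S=60.3680. Δ = (V_up−V_dn)/(S_up−S_dn) = (0.0000−0.0000)/(84.5152−42.2576) = 0.0000. V = [p*·0.0000 + (1−p*)·0.0000]/1.38 = 0.0000. B = V − Δ·S = 0.0000.
(2,0): S=10.7800. Δ = (V_up−V_dn)/(S_up−S_dn) = (36.2319−36.2319)/(15.0920−7.5460) = 0.0000. V = [p*·36.2319 + (1−p*)·36.2319]/1.38 = 26.2550. B = V − Δ·S = 26.2550.
(2,1): S=21.5600. Δ = (V_up−V_dn)/(S_up−S_dn) = (1.0352−36.2319)/(30.1840−15.0920) = -2.3321. V = [p*·1.0352 + (1−p*)·36.2319]/1.38 = 1.4789. B = V − Δ·S = 51.7598.
(2,2): S=43.1200. Δ = (V_up−V_dn)/(S_up−S_dn) = (0.0000−1.0352)/(60.3680−30.1840) = -0.0343. V = [p*·0.0000 + (1−p*)·1.0352]/1.38 = 0.0214. B = V − Δ·S = 1.5003.
(1,0): S=15.4000. Δ = (V_up−V_dn)/(S_up−S_dn) = (1.4789−26.2550)/(21.5600−10.7800) = -2.2983. V = [p*·1.4789 + (1−p*)·26.2550]/1.38 = 1.5846. B = V − Δ·S = 36.9791.
(1,1): S=30.8000. Δ = (V_up−V_dn)/(S_up−S_dn) = (0.0214−1.4789)/(43.1200−21.5600) = -0.0676. V = [p*·0.0214 + (1−p*)·1.4789]/1.38 = 0.0457. B = V − Δ·S = 2.1277.
(0,0): S=22.0000. Δ = (V_up−V_dn)/(S_up−S_dn) = (0.0457−1.5846)/(30.8000−15.4000) = -0.0999. V = [p*·0.0457 + (1−p*)·1.5846]/1.38 = 0.0650. B = V − Δ·S = 2.2634.
The time-0 hedge costs 0.0650, which is the no-arbitrage price.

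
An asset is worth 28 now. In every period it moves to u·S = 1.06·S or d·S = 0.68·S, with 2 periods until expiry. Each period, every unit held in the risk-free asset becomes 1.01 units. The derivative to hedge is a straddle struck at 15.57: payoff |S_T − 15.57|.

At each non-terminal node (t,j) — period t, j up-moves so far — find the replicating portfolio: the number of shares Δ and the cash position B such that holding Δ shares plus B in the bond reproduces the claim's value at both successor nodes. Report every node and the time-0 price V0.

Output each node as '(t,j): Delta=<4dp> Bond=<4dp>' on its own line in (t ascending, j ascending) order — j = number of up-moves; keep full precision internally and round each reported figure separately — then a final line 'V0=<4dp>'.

No-arbitrage ⇒ martingale measure with p* = (R−d)/(u−d) = 0.8684.
Payoff layer (t=2): V(2,0)=2.6228, V(2,1)=4.6124, V(2,2)=15.8908
Node (1,0) S=19.0400: V=(p*·4.6124+(1−p*)·2.6228)/1.01=4.3075; Δ=(4.6124−2.6228)/(20.1824−12.9472)=0.2750; B=V−Δ·S=-0.9283
Node (1,1) S=29.6800: V=(p*·15.8908+(1−p*)·4.6124)/1.01=14.2642; Δ=(15.8908−4.6124)/(31.4608−20.1824)=1.0000; B=V−Δ·S=-15.4158
Node (0,0) S=28.0000: V=(p*·14.2642+(1−p*)·4.3075)/1.01=12.8258; Δ=(14.2642−4.3075)/(29.6800−19.0400)=0.9358; B=V−Δ·S=-13.3758
Check: Δ(0,0)·S0 + B(0,0) = 12.8258 = V0.

(0,0): Delta=0.9358 Bond=-13.3758
(1,0): Delta=0.2750 Bond=-0.9283
(1,1): Delta=1.0000 Bond=-15.4158
V0=12.8258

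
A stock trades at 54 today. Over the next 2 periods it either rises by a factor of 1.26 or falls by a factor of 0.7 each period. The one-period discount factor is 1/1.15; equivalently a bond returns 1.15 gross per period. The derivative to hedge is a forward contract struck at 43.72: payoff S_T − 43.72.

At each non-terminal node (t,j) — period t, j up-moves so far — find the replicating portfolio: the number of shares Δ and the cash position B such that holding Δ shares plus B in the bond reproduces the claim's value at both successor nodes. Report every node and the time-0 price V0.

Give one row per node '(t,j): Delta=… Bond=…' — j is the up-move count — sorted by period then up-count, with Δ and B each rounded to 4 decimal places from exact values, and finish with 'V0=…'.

(0,0): Delta=1.0000 Bond=-33.0586
(1,0): Delta=1.0000 Bond=-38.0174
(1,1): Delta=1.0000 Bond=-38.0174
V0=20.9414

Risk-neutral probability p* = (R−d)/(u−d) = (1.15−0.7)/(1.26−0.7) = 0.8036.
At expiry t=2: V(2,0)=-17.2600, V(2,1)=3.9080, V(2,2)=42.0104
Node (1,0) S=37.8000: V=(p*·3.9080+(1−p*)·-17.2600)/1.15=-0.2174; Δ=(3.9080−-17.2600)/(47.6280−26.4600)=1.0000; B=V−Δ·S=-38.0174
Node (1,1) S=68.0400: V=(p*·42.0104+(1−p*)·3.9080)/1.15=30.0226; Δ=(42.0104−3.9080)/(85.7304−47.6280)=1.0000; B=V−Δ·S=-38.0174
Node (0,0) S=54.0000: V=(p*·30.0226+(1−p*)·-0.2174)/1.15=20.9414; Δ=(30.0226−-0.2174)/(68.0400−37.8000)=1.0000; B=V−Δ·S=-33.0586
Each (Δ,B) replicates both successor values, so the strategy is self-financing and V0 is arbitrage-free.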